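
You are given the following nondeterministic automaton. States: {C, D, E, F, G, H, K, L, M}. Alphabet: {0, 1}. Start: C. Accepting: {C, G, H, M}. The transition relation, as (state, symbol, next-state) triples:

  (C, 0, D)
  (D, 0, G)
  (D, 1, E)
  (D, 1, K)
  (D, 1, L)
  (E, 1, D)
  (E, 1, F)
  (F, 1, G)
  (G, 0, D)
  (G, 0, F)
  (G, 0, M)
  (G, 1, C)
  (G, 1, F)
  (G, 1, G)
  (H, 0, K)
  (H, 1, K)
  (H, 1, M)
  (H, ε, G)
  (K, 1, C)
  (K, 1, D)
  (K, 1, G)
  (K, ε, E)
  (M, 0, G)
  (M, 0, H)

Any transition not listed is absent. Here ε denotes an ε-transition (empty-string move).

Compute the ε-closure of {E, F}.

{E, F}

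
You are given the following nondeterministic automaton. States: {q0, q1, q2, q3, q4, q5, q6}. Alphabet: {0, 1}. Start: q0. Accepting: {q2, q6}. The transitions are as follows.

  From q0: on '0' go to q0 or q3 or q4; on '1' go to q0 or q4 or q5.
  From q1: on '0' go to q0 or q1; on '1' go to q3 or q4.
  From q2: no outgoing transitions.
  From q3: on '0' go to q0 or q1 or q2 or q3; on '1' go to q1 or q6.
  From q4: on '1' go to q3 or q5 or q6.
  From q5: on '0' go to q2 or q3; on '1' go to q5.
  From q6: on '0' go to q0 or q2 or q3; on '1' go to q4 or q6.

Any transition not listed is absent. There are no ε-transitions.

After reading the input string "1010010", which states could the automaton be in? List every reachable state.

{q0, q1, q2, q3, q4}

Start in {q0}.
Read '1': {q0} → {q0, q4, q5}.
Read '0': {q0, q4, q5} → {q0, q2, q3, q4}.
Read '1': {q0, q2, q3, q4} → {q0, q1, q3, q4, q5, q6}.
Read '0': {q0, q1, q3, q4, q5, q6} → {q0, q1, q2, q3, q4}.
Read '0': {q0, q1, q2, q3, q4} → {q0, q1, q2, q3, q4}.
Read '1': {q0, q1, q2, q3, q4} → {q0, q1, q3, q4, q5, q6}.
Read '0': {q0, q1, q3, q4, q5, q6} → {q0, q1, q2, q3, q4}.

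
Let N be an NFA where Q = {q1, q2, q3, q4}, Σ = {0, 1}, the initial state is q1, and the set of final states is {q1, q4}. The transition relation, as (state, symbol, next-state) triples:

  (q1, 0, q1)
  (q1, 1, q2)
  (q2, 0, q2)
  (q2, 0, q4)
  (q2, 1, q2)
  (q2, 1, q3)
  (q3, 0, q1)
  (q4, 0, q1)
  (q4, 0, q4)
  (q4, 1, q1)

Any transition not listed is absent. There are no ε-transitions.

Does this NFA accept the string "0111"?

Start in {q1}.
Read '0': q1→{q1}; now {q1}.
Read '1': q1→{q2}; now {q2}.
Read '1': q2→{q2, q3}; now {q2, q3}.
Read '1': q2→{q2, q3}, q3→∅; now {q2, q3}.
The final set {q2, q3} contains no accepting state.

No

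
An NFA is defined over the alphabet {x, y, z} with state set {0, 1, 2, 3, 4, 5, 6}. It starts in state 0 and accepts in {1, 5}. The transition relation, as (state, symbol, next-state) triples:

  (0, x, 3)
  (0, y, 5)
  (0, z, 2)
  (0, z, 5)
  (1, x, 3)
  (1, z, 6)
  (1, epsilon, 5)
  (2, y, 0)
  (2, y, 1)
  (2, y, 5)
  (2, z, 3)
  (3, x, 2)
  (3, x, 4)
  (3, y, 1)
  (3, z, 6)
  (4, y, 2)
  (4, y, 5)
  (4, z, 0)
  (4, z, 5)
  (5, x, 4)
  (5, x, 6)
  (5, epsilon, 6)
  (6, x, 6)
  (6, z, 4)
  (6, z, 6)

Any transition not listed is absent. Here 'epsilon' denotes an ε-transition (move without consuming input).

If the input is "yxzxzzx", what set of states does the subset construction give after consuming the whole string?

{3, 4, 6}

Start in {0}.
Read 'y': {0} → {5, 6}.
Read 'x': {5, 6} → {4, 6}.
Read 'z': {4, 6} → {0, 4, 5, 6}.
Read 'x': {0, 4, 5, 6} → {3, 4, 6}.
Read 'z': {3, 4, 6} → {0, 4, 5, 6}.
Read 'z': {0, 4, 5, 6} → {0, 2, 4, 5, 6}.
Read 'x': {0, 2, 4, 5, 6} → {3, 4, 6}.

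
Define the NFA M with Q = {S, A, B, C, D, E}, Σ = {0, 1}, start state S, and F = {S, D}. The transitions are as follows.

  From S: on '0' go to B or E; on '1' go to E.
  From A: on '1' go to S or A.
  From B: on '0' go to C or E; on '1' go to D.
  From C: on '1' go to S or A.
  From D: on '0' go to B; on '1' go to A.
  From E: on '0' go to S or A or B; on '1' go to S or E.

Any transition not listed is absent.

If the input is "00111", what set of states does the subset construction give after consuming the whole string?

Start in {S}.
Read '0': S→{B, E}; now {B, E}.
Read '0': B→{C, E}, E→{S, A, B}; now {S, A, B, C, E}.
Read '1': S→{E}, A→{S, A}, B→{D}, C→{S, A}, E→{S, E}; now {S, A, D, E}.
Read '1': S→{E}, A→{S, A}, D→{A}, E→{S, E}; now {S, A, E}.
Read '1': S→{E}, A→{S, A}, E→{S, E}; now {S, A, E}.

{S, A, E}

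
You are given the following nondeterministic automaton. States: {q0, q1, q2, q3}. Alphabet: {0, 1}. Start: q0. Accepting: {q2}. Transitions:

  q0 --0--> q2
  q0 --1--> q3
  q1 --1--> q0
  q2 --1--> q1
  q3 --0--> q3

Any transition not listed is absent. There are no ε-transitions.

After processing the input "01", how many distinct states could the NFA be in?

1

Start in {q0}.
Read '0': q0→{q2}; now {q2}.
Read '1': q2→{q1}; now {q1}.
That set has 1 state.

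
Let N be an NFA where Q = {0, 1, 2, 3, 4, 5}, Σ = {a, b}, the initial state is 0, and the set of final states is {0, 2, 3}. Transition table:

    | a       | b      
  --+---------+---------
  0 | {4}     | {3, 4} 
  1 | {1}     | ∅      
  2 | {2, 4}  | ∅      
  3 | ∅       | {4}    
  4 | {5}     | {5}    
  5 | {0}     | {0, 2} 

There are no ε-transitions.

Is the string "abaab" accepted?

No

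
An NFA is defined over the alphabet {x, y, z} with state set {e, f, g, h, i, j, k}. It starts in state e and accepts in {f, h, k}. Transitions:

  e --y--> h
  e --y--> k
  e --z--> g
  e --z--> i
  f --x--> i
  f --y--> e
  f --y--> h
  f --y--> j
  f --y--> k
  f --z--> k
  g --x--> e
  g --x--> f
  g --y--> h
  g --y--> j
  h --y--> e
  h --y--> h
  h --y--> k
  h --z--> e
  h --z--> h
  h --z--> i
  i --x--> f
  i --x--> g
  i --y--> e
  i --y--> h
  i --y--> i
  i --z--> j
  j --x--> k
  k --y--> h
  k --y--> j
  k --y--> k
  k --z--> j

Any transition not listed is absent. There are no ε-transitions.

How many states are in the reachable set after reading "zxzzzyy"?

0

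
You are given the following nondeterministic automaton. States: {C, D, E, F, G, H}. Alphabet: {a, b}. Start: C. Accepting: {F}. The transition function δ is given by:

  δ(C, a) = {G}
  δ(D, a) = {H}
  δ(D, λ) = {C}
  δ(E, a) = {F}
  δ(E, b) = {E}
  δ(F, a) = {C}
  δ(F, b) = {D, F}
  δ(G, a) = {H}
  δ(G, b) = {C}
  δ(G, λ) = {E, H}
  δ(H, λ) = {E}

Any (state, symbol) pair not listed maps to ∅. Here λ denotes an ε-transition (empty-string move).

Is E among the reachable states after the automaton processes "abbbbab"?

Start in {C}.
Read 'a': C→{G}; union {G}; ε-closure = {E, G, H}.
Read 'b': E→{E}, G→{C}, H→∅; now {C, E}.
Read 'b': C→∅, E→{E}; now {E}.
Read 'b': E→{E}; now {E}.
Read 'b': E→{E}; now {E}.
Read 'a': E→{F}; now {F}.
Read 'b': F→{D, F}; union {D, F}; ε-closure = {C, D, F}.
State E is not in {C, D, F}.

No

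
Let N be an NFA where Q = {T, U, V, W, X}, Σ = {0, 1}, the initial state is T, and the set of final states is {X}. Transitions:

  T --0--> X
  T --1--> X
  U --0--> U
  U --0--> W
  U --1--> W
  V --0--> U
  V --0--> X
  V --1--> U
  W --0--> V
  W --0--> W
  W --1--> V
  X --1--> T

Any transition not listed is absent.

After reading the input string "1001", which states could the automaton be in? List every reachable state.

∅

Start in {T}.
Read '1': T→{X}; now {X}.
Read '0': X→∅; now ∅.
The set is empty and remains empty for the remaining 2 symbols.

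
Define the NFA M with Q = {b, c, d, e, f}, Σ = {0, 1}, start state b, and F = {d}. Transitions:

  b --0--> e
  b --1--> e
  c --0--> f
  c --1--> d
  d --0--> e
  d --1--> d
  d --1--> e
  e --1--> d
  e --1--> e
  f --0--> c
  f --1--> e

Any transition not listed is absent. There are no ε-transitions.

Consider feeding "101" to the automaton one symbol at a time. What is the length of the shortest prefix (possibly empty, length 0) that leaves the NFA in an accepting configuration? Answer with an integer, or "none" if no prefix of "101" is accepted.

none

Start in {b}.
Read '1': b→{e}; now {e}.
Read '0': e→∅; now ∅.
The set is empty and remains empty for the remaining 1 symbol.
No reachable set along the way intersects F.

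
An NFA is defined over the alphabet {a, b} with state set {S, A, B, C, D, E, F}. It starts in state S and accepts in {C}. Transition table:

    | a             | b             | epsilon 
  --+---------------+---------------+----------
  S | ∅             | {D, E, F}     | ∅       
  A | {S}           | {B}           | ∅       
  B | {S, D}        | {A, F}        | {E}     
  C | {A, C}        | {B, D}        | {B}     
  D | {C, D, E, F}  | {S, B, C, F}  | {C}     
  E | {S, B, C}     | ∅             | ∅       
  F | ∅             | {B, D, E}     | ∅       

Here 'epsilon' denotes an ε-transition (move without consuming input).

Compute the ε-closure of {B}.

{B, E}

Begin with {B}.
ε-move B → E; add E.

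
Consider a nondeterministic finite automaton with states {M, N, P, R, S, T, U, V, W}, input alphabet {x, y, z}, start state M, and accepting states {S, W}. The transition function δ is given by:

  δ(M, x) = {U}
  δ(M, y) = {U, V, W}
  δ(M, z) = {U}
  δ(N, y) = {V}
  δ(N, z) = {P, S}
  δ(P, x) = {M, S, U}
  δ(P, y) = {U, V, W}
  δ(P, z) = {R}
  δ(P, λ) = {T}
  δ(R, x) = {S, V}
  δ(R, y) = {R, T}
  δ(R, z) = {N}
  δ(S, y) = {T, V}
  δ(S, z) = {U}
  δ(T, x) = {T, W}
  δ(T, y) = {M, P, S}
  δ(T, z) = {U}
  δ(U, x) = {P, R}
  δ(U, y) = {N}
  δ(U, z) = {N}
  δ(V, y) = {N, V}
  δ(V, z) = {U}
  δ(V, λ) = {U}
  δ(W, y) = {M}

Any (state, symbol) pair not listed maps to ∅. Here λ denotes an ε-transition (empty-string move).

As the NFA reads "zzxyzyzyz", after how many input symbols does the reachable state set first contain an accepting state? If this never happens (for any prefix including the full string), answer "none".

none

Start in {M}.
Read 'z': M→{U}; now {U}.
Read 'z': U→{N}; now {N}.
Read 'x': N→∅; now ∅.
The set is empty and remains empty for the remaining 6 symbols.
No reachable set along the way intersects F.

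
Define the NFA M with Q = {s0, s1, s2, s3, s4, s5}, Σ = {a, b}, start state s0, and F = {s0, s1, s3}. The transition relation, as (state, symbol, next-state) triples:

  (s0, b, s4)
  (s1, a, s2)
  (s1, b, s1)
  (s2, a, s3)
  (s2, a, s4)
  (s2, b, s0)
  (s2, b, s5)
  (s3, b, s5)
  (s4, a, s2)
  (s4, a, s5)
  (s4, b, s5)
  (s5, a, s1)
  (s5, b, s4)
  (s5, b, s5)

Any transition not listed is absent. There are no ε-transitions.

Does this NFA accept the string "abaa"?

No

Start in {s0}.
Read 'a': s0→∅; now ∅.
The set is empty and remains empty for the remaining 3 symbols.
The final set ∅ contains no accepting state.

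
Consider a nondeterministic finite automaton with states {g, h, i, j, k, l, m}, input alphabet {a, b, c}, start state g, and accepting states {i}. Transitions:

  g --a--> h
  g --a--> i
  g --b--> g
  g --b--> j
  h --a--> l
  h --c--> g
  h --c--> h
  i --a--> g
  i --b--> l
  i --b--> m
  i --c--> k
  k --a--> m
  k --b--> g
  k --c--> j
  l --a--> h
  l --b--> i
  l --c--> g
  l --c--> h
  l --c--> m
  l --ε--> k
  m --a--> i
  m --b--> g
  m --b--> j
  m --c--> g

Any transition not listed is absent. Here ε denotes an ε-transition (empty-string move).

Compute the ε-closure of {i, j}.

Begin with {i, j}.
No ε-moves leave this set, so the closure equals the set itself.

{i, j}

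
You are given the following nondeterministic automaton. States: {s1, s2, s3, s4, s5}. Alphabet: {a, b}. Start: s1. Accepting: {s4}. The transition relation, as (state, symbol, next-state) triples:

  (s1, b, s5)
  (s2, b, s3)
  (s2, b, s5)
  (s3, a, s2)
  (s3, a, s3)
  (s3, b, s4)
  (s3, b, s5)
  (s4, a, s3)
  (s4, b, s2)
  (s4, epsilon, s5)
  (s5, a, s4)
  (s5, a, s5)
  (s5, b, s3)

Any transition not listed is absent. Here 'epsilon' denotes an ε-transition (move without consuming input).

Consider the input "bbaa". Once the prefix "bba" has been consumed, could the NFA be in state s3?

Start in {s1}.
Read 'b': {s1} → {s5}.
Read 'b': {s5} → {s3}.
Read 'a': {s3} → {s2, s3}.
State s3 is in {s2, s3}.

Yes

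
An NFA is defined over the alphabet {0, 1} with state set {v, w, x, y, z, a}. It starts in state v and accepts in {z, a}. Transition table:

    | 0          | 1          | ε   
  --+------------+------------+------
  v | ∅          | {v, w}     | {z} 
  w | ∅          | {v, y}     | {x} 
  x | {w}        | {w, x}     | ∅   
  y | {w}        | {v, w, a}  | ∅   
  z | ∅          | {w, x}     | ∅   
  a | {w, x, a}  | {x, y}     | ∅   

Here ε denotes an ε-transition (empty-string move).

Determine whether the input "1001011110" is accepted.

Yes

Start: ε-closure({v}) = {v, z}.
Read '1': {v, z} → {v, w, x, z}.
Read '0': {v, w, x, z} → {w, x}.
Read '0': {w, x} → {w, x}.
Read '1': {w, x} → {v, w, x, y, z}.
Read '0': {v, w, x, y, z} → {w, x}.
Read '1': {w, x} → {v, w, x, y, z}.
Read '1': {v, w, x, y, z} → {v, w, x, y, z, a}.
Read '1': {v, w, x, y, z, a} → {v, w, x, y, z, a}.
Read '1': {v, w, x, y, z, a} → {v, w, x, y, z, a}.
Read '0': {v, w, x, y, z, a} → {w, x, a}.
The final set {w, x, a} contains the accepting state a.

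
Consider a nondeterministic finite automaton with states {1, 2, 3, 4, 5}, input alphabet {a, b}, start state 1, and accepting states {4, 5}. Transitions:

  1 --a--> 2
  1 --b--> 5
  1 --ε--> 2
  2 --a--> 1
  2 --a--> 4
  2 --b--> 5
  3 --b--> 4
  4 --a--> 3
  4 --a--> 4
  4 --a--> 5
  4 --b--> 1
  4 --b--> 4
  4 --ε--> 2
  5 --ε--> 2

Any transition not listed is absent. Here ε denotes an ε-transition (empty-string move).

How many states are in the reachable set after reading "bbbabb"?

Start: ε-closure({1}) = {1, 2}.
Read 'b': {1, 2} → {2, 5}.
Read 'b': {2, 5} → {2, 5}.
Read 'b': {2, 5} → {2, 5}.
Read 'a': {2, 5} → {1, 2, 4}.
Read 'b': {1, 2, 4} → {1, 2, 4, 5}.
Read 'b': {1, 2, 4, 5} → {1, 2, 4, 5}.
That set has 4 states.

4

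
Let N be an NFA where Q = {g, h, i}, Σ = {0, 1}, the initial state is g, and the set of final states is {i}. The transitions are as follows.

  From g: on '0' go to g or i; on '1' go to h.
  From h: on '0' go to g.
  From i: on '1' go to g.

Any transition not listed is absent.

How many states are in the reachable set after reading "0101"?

2

Start in {g}.
Read '0': {g} → {g, i}.
Read '1': {g, i} → {g, h}.
Read '0': {g, h} → {g, i}.
Read '1': {g, i} → {g, h}.
That set has 2 states.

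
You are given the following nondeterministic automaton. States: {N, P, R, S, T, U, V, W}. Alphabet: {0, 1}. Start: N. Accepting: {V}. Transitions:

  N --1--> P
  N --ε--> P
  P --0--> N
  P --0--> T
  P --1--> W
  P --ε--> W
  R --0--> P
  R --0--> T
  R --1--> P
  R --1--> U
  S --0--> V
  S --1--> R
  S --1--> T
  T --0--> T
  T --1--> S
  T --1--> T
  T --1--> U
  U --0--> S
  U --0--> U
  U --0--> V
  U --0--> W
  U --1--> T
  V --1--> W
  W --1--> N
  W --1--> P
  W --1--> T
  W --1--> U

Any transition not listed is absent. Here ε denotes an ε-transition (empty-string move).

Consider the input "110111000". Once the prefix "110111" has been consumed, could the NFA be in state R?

Yes

Start: ε-closure({N}) = {N, P, W}.
Read '1': {N, P, W} → {N, P, T, U, W}.
Read '1': {N, P, T, U, W} → {N, P, S, T, U, W}.
Read '0': {N, P, S, T, U, W} → {N, P, S, T, U, V, W}.
Read '1': {N, P, S, T, U, V, W} → {N, P, R, S, T, U, W}.
Read '1': {N, P, R, S, T, U, W} → {N, P, R, S, T, U, W}.
Read '1': {N, P, R, S, T, U, W} → {N, P, R, S, T, U, W}.
State R is in {N, P, R, S, T, U, W}.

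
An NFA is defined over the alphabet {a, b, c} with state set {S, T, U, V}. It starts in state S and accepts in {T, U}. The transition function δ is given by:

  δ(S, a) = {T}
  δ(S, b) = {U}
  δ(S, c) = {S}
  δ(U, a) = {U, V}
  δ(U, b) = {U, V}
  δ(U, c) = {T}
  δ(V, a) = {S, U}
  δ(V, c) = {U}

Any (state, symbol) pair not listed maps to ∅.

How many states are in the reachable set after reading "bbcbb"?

2

Start in {S}.
Read 'b': {S} → {U}.
Read 'b': {U} → {U, V}.
Read 'c': {U, V} → {T, U}.
Read 'b': {T, U} → {U, V}.
Read 'b': {U, V} → {U, V}.
That set has 2 states.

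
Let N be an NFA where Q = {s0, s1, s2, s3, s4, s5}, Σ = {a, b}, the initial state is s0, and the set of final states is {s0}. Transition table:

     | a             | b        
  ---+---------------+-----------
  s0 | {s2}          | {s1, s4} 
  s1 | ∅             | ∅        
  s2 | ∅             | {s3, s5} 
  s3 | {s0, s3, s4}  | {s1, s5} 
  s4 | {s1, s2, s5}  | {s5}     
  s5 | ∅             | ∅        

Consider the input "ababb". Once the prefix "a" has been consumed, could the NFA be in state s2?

Yes

Start in {s0}.
Read 'a': s0→{s2}; now {s2}.
State s2 is in {s2}.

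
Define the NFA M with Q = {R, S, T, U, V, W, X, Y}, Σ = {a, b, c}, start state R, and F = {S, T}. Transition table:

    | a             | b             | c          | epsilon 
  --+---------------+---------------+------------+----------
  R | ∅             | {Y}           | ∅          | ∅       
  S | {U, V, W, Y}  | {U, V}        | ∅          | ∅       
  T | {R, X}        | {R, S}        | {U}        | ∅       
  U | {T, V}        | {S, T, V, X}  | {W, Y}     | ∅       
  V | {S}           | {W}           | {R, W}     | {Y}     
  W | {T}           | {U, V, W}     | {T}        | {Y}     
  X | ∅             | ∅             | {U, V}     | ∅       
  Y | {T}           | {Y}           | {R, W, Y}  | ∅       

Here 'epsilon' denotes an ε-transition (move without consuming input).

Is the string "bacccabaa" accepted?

Yes

Start in {R}.
Read 'b': R→{Y}; now {Y}.
Read 'a': Y→{T}; now {T}.
Read 'c': T→{U}; now {U}.
Read 'c': U→{W, Y}; now {W, Y}.
Read 'c': W→{T}, Y→{R, W, Y}; now {R, T, W, Y}.
Read 'a': R→∅, T→{R, X}, W→{T}, Y→{T}; now {R, T, X}.
Read 'b': R→{Y}, T→{R, S}, X→∅; now {R, S, Y}.
Read 'a': R→∅, S→{U, V, W, Y}, Y→{T}; now {T, U, V, W, Y}.
Read 'a': T→{R, X}, U→{T, V}, V→{S}, W→{T}, Y→{T}; union {R, S, T, V, X}; ε-closure = {R, S, T, V, X, Y}.
The final set {R, S, T, V, X, Y} contains the accepting states S, T.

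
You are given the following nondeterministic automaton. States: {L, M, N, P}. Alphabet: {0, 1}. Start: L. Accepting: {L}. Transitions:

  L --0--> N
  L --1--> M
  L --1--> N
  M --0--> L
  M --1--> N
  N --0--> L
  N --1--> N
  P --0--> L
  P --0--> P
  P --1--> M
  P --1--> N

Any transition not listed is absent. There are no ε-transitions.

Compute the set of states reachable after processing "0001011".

Start in {L}.
Read '0': L→{N}; now {N}.
Read '0': N→{L}; now {L}.
Read '0': L→{N}; now {N}.
Read '1': N→{N}; now {N}.
Read '0': N→{L}; now {L}.
Read '1': L→{M, N}; now {M, N}.
Read '1': M→{N}, N→{N}; now {N}.

{N}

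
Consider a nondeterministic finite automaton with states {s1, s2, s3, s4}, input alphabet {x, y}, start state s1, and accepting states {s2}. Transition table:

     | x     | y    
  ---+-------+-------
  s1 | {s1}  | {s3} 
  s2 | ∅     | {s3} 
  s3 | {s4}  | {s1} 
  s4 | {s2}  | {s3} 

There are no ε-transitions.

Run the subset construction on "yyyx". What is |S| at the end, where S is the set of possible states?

1

Start in {s1}.
Read 'y': {s1} → {s3}.
Read 'y': {s3} → {s1}.
Read 'y': {s1} → {s3}.
Read 'x': {s3} → {s4}.
That set has 1 state.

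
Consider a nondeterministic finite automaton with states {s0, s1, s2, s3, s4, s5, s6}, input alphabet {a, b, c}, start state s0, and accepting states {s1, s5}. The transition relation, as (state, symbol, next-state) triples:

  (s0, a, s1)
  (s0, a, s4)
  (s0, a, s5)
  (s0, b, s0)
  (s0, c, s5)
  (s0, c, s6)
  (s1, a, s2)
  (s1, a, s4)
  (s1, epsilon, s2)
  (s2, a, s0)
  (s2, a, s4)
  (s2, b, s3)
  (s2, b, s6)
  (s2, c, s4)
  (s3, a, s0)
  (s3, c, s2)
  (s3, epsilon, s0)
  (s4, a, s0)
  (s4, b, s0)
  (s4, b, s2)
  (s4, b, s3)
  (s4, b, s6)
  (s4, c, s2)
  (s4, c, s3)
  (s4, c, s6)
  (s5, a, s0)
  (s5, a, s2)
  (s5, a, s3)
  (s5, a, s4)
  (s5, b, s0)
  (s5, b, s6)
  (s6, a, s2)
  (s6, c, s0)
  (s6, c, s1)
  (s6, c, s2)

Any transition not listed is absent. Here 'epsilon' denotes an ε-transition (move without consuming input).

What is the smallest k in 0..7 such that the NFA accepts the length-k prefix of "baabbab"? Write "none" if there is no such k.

Start in {s0}.
Read 'b': {s0} → {s0}.
Read 'a': {s0} → {s1, s2, s4, s5}.
None of the earlier sets intersect F, but {s1, s2, s4, s5} does.

2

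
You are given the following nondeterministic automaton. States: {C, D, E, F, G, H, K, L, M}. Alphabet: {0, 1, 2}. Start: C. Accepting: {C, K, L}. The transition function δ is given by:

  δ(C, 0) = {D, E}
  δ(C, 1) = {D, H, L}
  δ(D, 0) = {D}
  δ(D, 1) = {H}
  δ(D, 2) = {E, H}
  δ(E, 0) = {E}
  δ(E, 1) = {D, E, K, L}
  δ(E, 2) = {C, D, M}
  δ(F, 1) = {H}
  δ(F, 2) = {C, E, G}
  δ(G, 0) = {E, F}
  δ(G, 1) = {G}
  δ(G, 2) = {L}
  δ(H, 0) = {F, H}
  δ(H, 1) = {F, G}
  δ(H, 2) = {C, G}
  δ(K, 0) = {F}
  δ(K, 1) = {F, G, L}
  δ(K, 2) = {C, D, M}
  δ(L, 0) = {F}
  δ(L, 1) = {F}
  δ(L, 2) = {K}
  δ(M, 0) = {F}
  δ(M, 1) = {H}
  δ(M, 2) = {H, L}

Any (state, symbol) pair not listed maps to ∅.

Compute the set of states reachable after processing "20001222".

∅

Start in {C}.
Read '2': {C} → ∅.
The set is empty and remains empty for the remaining 7 symbols.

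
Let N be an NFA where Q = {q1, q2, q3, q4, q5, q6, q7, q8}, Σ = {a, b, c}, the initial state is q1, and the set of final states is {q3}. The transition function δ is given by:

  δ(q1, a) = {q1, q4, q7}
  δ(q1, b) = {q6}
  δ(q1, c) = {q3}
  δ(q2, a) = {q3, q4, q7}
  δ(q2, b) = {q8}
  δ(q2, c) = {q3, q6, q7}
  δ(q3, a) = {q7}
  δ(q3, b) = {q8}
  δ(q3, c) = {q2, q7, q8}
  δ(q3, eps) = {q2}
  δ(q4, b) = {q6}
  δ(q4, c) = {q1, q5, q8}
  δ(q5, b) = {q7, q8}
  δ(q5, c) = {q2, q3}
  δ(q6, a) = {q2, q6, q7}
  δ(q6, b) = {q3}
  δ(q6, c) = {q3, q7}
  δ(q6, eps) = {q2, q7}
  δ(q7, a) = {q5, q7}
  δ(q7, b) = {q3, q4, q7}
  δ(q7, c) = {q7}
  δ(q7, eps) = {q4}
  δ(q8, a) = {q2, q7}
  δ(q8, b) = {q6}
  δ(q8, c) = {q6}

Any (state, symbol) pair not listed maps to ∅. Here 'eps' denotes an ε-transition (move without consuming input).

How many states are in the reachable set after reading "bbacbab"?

Start in {q1}.
Read 'b': q1→{q6}; union {q6}; ε-closure = {q2, q4, q6, q7}.
Read 'b': q2→{q8}, q4→{q6}, q6→{q3}, q7→{q3, q4, q7}; union {q3, q4, q6, q7, q8}; ε-closure = {q2, q3, q4, q6, q7, q8}.
Read 'a': q2→{q3, q4, q7}, q3→{q7}, q4→∅, q6→{q2, q6, q7}, q7→{q5, q7}, q8→{q2, q7}; now {q2, q3, q4, q5, q6, q7}.
Read 'c': q2→{q3, q6, q7}, q3→{q2, q7, q8}, q4→{q1, q5, q8}, q5→{q2, q3}, q6→{q3, q7}, q7→{q7}; union {q1, q2, q3, q5, q6, q7, q8}; ε-closure = {q1, q2, q3, q4, q5, q6, q7, q8}.
Read 'b': q1→{q6}, q2→{q8}, q3→{q8}, q4→{q6}, q5→{q7, q8}, q6→{q3}, q7→{q3, q4, q7}, q8→{q6}; union {q3, q4, q6, q7, q8}; ε-closure = {q2, q3, q4, q6, q7, q8}.
Read 'a': q2→{q3, q4, q7}, q3→{q7}, q4→∅, q6→{q2, q6, q7}, q7→{q5, q7}, q8→{q2, q7}; now {q2, q3, q4, q5, q6, q7}.
Read 'b': q2→{q8}, q3→{q8}, q4→{q6}, q5→{q7, q8}, q6→{q3}, q7→{q3, q4, q7}; union {q3, q4, q6, q7, q8}; ε-closure = {q2, q3, q4, q6, q7, q8}.
That set has 6 states.

6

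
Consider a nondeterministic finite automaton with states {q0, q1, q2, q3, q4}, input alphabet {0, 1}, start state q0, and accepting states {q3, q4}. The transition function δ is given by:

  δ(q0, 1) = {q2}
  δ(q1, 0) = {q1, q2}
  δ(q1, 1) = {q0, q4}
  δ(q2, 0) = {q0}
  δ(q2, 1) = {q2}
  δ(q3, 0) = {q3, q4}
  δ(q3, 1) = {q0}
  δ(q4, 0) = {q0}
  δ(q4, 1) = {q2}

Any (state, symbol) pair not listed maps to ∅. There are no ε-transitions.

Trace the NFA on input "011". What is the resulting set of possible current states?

Start in {q0}.
Read '0': {q0} → ∅.
The set is empty and remains empty for the remaining 2 symbols.

∅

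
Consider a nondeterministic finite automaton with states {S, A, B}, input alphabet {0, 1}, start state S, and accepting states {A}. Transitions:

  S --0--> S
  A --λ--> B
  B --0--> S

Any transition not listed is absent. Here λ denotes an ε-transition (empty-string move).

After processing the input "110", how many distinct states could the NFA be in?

0

Start in {S}.
Read '1': S→∅; now ∅.
The set is empty and remains empty for the remaining 2 symbols.
That set has 0 states.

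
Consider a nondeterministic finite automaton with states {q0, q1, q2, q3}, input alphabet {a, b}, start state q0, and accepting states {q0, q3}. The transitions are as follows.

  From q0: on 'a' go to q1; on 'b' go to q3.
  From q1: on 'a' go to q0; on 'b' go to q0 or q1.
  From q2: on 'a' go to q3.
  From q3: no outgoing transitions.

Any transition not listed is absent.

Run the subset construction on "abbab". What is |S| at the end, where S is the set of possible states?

3

Start in {q0}.
Read 'a': q0→{q1}; now {q1}.
Read 'b': q1→{q0, q1}; now {q0, q1}.
Read 'b': q0→{q3}, q1→{q0, q1}; now {q0, q1, q3}.
Read 'a': q0→{q1}, q1→{q0}, q3→∅; now {q0, q1}.
Read 'b': q0→{q3}, q1→{q0, q1}; now {q0, q1, q3}.
That set has 3 states.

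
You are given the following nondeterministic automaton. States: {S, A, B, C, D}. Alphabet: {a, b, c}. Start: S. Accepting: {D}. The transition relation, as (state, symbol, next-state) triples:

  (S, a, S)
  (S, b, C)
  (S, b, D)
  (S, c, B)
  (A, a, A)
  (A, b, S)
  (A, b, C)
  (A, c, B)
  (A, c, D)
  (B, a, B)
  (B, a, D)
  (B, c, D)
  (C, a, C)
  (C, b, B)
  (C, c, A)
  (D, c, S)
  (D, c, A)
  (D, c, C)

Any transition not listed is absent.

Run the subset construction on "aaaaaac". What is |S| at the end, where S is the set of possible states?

1

Start in {S}.
Read 'a': S→{S}; now {S}.
Read 'a': S→{S}; now {S}.
Read 'a': S→{S}; now {S}.
Read 'a': S→{S}; now {S}.
Read 'a': S→{S}; now {S}.
Read 'a': S→{S}; now {S}.
Read 'c': S→{B}; now {B}.
That set has 1 state.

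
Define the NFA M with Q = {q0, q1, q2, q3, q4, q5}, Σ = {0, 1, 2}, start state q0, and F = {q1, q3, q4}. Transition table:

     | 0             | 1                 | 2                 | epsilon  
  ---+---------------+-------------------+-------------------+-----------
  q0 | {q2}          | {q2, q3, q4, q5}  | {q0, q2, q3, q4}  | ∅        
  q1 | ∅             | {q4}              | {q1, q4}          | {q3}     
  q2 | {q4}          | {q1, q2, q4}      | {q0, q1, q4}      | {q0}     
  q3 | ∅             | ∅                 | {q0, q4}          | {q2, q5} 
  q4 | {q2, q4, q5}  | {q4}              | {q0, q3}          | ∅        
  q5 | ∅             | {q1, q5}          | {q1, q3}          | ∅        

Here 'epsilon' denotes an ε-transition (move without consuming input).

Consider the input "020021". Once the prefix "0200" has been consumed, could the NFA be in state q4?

Start in {q0}.
Read '0': {q0} → {q0, q2}.
Read '2': {q0, q2} → {q0, q1, q2, q3, q4, q5}.
Read '0': {q0, q1, q2, q3, q4, q5} → {q0, q2, q4, q5}.
Read '0': {q0, q2, q4, q5} → {q0, q2, q4, q5}.
State q4 is in {q0, q2, q4, q5}.

Yes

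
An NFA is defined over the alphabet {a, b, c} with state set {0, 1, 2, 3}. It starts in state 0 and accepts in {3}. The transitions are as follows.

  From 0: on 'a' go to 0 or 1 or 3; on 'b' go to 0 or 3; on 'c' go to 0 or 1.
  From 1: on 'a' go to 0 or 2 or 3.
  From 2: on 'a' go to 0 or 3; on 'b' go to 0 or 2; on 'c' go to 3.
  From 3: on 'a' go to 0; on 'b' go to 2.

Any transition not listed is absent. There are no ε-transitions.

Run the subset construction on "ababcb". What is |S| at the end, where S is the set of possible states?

3

Start in {0}.
Read 'a': {0} → {0, 1, 3}.
Read 'b': {0, 1, 3} → {0, 2, 3}.
Read 'a': {0, 2, 3} → {0, 1, 3}.
Read 'b': {0, 1, 3} → {0, 2, 3}.
Read 'c': {0, 2, 3} → {0, 1, 3}.
Read 'b': {0, 1, 3} → {0, 2, 3}.
That set has 3 states.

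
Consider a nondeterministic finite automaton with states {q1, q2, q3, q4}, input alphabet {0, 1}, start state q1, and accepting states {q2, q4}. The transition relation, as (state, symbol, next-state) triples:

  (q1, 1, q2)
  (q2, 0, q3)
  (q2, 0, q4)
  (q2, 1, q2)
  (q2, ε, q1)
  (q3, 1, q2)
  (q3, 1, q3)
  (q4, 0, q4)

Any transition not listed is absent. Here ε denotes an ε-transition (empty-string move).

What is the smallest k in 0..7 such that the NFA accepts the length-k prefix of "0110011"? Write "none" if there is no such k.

none

Start in {q1}.
Read '0': q1→∅; now ∅.
The set is empty and remains empty for the remaining 6 symbols.
No reachable set along the way intersects F.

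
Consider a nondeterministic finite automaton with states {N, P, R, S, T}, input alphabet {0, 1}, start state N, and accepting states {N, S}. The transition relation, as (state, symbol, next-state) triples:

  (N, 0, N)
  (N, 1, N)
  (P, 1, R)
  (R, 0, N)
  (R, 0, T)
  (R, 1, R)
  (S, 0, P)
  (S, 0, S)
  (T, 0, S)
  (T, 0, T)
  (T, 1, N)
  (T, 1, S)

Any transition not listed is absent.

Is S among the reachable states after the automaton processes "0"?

No

Start in {N}.
Read '0': {N} → {N}.
State S is not in {N}.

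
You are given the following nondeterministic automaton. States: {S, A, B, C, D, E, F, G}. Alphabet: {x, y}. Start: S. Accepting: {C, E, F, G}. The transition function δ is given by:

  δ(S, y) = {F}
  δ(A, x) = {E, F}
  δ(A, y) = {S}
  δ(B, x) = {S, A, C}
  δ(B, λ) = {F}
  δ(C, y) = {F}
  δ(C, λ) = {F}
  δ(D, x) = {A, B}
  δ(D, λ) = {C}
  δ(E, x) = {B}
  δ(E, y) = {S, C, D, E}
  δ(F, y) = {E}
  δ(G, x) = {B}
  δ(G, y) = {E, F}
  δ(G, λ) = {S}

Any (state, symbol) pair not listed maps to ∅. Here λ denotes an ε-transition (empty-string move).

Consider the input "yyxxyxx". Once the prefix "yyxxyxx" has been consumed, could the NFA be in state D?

No

Start in {S}.
Read 'y': {S} → {F}.
Read 'y': {F} → {E}.
Read 'x': {E} → {B, F}.
Read 'x': {B, F} → {S, A, C, F}.
Read 'y': {S, A, C, F} → {S, E, F}.
Read 'x': {S, E, F} → {B, F}.
Read 'x': {B, F} → {S, A, C, F}.
State D is not in {S, A, C, F}.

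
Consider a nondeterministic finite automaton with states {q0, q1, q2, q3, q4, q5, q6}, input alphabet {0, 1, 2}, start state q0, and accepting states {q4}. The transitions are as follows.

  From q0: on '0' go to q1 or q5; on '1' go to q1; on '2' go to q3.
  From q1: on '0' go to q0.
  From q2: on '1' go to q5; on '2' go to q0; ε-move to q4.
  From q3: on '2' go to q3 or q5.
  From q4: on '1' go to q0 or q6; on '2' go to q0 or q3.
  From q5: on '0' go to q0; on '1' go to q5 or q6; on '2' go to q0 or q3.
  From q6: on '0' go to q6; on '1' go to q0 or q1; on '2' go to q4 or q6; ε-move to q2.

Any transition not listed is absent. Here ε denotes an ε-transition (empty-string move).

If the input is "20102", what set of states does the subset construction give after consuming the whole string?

∅

Start in {q0}.
Read '2': {q0} → {q3}.
Read '0': {q3} → ∅.
The set is empty and remains empty for the remaining 3 symbols.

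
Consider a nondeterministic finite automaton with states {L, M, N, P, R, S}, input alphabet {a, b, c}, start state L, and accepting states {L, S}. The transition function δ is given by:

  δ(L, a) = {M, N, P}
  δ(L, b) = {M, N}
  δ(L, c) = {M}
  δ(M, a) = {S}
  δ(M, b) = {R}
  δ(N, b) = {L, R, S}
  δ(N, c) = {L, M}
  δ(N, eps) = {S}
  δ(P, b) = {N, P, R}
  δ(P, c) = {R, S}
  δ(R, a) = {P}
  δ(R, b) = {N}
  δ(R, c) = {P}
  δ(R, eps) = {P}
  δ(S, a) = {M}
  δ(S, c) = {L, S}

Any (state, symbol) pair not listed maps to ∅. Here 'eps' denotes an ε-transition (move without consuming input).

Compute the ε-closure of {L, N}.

{L, N, S}

Begin with {L, N}.
ε-move N → S; add S.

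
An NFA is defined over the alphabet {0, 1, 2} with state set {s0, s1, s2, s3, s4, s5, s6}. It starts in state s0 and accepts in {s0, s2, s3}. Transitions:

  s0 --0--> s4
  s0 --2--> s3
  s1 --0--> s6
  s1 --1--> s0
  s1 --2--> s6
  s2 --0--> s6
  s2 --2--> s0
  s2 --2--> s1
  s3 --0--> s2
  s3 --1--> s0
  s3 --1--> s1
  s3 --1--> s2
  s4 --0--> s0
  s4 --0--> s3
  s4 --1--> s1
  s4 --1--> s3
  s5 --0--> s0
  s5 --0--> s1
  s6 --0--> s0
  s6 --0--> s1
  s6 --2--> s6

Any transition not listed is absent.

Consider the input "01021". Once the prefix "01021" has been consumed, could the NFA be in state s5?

No

Start in {s0}.
Read '0': s0→{s4}; now {s4}.
Read '1': s4→{s1, s3}; now {s1, s3}.
Read '0': s1→{s6}, s3→{s2}; now {s2, s6}.
Read '2': s2→{s0, s1}, s6→{s6}; now {s0, s1, s6}.
Read '1': s0→∅, s1→{s0}, s6→∅; now {s0}.
State s5 is not in {s0}.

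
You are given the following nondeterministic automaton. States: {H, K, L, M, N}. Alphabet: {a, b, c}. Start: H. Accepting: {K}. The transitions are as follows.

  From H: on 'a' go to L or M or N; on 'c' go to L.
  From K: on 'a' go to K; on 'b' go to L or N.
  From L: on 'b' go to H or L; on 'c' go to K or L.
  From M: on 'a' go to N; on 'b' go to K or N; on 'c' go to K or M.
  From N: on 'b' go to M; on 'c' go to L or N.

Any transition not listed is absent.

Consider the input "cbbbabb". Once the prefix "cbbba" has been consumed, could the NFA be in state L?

Start in {H}.
Read 'c': {H} → {L}.
Read 'b': {L} → {H, L}.
Read 'b': {H, L} → {H, L}.
Read 'b': {H, L} → {H, L}.
Read 'a': {H, L} → {L, M, N}.
State L is in {L, M, N}.

Yes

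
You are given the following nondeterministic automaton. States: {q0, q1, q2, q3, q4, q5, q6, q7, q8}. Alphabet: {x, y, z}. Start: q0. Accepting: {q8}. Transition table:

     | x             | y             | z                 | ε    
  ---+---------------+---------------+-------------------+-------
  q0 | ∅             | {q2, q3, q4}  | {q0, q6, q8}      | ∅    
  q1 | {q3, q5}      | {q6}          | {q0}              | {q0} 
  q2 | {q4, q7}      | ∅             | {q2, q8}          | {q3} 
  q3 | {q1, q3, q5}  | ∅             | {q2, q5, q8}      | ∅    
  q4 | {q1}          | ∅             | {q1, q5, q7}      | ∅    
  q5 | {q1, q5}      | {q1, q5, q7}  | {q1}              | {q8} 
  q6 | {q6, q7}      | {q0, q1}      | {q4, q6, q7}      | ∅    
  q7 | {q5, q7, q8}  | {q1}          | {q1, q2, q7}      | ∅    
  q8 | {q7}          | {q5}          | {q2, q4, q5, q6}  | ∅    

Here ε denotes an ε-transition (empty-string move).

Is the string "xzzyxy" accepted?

Start in {q0}.
Read 'x': {q0} → ∅.
The set is empty and remains empty for the remaining 5 symbols.
The final set ∅ contains no accepting state.

No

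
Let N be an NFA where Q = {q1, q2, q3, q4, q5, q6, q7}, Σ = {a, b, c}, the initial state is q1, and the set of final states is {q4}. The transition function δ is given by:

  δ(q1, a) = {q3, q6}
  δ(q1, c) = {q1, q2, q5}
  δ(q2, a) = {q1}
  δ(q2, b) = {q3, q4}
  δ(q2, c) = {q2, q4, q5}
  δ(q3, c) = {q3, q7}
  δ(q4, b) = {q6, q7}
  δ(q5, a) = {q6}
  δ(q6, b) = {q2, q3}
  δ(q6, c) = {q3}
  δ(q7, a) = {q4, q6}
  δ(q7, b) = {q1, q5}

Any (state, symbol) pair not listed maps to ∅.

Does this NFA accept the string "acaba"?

Yes

Start in {q1}.
Read 'a': {q1} → {q3, q6}.
Read 'c': {q3, q6} → {q3, q7}.
Read 'a': {q3, q7} → {q4, q6}.
Read 'b': {q4, q6} → {q2, q3, q6, q7}.
Read 'a': {q2, q3, q6, q7} → {q1, q4, q6}.
The final set {q1, q4, q6} contains the accepting state q4.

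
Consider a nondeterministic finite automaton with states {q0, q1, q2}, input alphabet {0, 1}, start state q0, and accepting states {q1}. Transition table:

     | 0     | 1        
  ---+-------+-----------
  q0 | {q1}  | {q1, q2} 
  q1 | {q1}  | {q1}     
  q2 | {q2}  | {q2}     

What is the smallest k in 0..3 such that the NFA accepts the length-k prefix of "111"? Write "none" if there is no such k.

Start in {q0}.
Read '1': {q0} → {q1, q2}.
None of the earlier sets intersect F, but {q1, q2} does.

1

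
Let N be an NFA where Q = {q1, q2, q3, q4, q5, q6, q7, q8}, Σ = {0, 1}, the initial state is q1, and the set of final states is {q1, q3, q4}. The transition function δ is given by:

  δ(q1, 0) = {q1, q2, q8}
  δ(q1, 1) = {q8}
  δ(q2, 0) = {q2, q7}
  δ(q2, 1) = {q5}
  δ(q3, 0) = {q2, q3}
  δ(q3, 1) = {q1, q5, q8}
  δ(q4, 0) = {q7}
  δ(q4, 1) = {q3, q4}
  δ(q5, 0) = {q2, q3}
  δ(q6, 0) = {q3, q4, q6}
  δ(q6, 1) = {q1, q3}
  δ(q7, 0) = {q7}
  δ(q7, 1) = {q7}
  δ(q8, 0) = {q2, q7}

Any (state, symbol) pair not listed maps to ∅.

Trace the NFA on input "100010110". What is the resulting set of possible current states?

{q2, q7}

Start in {q1}.
Read '1': q1→{q8}; now {q8}.
Read '0': q8→{q2, q7}; now {q2, q7}.
Read '0': q2→{q2, q7}, q7→{q7}; now {q2, q7}.
Read '0': q2→{q2, q7}, q7→{q7}; now {q2, q7}.
Read '1': q2→{q5}, q7→{q7}; now {q5, q7}.
Read '0': q5→{q2, q3}, q7→{q7}; now {q2, q3, q7}.
Read '1': q2→{q5}, q3→{q1, q5, q8}, q7→{q7}; now {q1, q5, q7, q8}.
Read '1': q1→{q8}, q5→∅, q7→{q7}, q8→∅; now {q7, q8}.
Read '0': q7→{q7}, q8→{q2, q7}; now {q2, q7}.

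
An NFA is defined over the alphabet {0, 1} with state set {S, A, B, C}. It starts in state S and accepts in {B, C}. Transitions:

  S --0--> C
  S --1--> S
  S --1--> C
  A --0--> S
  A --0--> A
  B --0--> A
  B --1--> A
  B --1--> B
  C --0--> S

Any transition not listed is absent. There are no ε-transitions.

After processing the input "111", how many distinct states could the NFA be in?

Start in {S}.
Read '1': S→{S, C}; now {S, C}.
Read '1': S→{S, C}, C→∅; now {S, C}.
Read '1': S→{S, C}, C→∅; now {S, C}.
That set has 2 states.

2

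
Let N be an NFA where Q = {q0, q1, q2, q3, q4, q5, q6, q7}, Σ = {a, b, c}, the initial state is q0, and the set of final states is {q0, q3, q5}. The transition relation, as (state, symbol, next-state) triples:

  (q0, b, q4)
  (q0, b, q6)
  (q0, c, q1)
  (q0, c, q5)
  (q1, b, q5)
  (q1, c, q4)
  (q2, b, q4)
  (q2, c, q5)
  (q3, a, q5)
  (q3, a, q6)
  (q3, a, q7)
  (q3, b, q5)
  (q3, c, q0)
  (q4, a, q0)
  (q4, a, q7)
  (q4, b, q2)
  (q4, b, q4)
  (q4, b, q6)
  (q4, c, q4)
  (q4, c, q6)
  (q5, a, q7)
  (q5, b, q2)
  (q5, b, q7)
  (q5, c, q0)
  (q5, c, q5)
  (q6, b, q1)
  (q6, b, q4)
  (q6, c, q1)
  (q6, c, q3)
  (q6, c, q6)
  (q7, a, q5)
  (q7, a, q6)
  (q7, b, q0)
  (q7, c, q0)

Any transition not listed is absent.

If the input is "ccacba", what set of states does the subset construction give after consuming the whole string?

{q0, q5, q6, q7}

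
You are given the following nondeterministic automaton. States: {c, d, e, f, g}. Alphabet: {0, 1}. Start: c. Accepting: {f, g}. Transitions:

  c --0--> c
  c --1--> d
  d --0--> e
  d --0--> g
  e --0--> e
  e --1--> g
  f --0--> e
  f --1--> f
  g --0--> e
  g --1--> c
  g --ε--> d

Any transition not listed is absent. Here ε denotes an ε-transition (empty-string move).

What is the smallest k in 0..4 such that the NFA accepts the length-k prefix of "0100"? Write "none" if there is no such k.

3

Start in {c}.
Read '0': {c} → {c}.
Read '1': {c} → {d}.
Read '0': {d} → {d, e, g}.
None of the earlier sets intersect F, but {d, e, g} does.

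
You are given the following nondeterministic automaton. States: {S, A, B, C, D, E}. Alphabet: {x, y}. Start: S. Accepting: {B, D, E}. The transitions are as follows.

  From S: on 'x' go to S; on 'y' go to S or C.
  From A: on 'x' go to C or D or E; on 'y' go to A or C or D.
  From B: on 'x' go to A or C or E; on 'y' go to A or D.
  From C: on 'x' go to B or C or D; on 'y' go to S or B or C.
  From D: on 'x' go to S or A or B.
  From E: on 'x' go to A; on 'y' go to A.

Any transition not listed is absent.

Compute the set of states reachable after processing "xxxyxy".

{S, A, B, C, D}

Start in {S}.
Read 'x': S→{S}; now {S}.
Read 'x': S→{S}; now {S}.
Read 'x': S→{S}; now {S}.
Read 'y': S→{S, C}; now {S, C}.
Read 'x': S→{S}, C→{B, C, D}; now {S, B, C, D}.
Read 'y': S→{S, C}, B→{A, D}, C→{S, B, C}, D→∅; now {S, A, B, C, D}.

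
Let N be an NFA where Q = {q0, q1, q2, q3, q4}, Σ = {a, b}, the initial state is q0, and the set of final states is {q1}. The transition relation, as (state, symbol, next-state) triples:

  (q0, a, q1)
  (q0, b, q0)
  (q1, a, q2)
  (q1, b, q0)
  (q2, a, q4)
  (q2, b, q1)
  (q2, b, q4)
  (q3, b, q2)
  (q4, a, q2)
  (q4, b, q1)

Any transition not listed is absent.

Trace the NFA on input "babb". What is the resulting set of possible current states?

Start in {q0}.
Read 'b': q0→{q0}; now {q0}.
Read 'a': q0→{q1}; now {q1}.
Read 'b': q1→{q0}; now {q0}.
Read 'b': q0→{q0}; now {q0}.

{q0}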